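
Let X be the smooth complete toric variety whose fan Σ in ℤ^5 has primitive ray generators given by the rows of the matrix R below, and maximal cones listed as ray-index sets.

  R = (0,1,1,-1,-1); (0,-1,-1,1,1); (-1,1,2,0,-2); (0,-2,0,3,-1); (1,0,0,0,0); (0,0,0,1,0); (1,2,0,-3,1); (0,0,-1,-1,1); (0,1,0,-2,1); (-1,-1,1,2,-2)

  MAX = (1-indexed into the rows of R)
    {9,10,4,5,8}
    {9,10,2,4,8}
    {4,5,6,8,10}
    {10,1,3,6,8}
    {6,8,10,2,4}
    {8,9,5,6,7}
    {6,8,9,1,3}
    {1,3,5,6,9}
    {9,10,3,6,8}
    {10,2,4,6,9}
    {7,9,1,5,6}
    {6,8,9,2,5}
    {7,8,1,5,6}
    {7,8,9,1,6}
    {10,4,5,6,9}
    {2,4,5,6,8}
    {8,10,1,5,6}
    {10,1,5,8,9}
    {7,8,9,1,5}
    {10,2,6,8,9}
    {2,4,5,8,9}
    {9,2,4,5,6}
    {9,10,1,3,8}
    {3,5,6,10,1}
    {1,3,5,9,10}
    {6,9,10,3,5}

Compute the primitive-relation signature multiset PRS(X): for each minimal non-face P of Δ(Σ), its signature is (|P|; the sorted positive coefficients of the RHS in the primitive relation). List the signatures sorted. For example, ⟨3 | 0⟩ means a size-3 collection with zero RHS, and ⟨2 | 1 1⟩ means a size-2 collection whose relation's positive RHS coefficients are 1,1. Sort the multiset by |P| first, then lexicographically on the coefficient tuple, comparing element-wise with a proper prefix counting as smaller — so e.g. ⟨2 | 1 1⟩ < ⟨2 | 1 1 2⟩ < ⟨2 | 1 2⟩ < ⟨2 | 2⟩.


14 collections generate NE(X_Σ); each relation:

  {1,2}:  v_{1} + v_{2} = 0  ⇒ sig = ⟨2 | 0⟩
  {4,7}:  v_{4} + v_{7} = v_{5}  ⇒ sig = ⟨2 | 1⟩
  {7,10}:  v_{7} + v_{10} = v_{1}  ⇒ sig = ⟨2 | 1⟩
  {1,4}:  v_{1} + v_{4} = v_{5} + v_{10}  ⇒ sig = ⟨2 | 1 1⟩
  {2,3}:  v_{2} + v_{3} = v_{6} + v_{9} + v_{10}  ⇒ sig = ⟨2 | 1 1 1⟩
  {2,7}:  v_{2} + v_{7} = v_{5} + v_{6} + v_{8} + v_{9}  ⇒ sig = ⟨2 | 1 1 1 1⟩
  {3,4}:  v_{3} + v_{4} = v_{5} + v_{6} + v_{9} + 2·v_{10}  ⇒ sig = ⟨2 | 1 1 1 2⟩
  {3,7}:  v_{3} + v_{7} = 2·v_{1} + v_{6} + v_{9}  ⇒ sig = ⟨2 | 1 1 2⟩
  {2,5,10}:  v_{2} + v_{5} + v_{10} = v_{4}  ⇒ sig = ⟨3 | 1⟩
  {3,5,8}:  v_{3} + v_{5} + v_{8} = v_{1}  ⇒ sig = ⟨3 | 1⟩
  {1,6,9,10}:  v_{1} + v_{6} + v_{9} + v_{10} = v_{3}  ⇒ sig = ⟨4 | 1⟩
  {4,6,8,9}:  v_{4} + v_{6} + v_{8} + v_{9} = v_{2}  ⇒ sig = ⟨4 | 1⟩
  {5,6,8,9,10}:  v_{5} + v_{6} + v_{8} + v_{9} + v_{10} = 0  ⇒ sig = ⟨5 | 0⟩
  {1,5,6,8,9}:  v_{1} + v_{5} + v_{6} + v_{8} + v_{9} = v_{7}  ⇒ sig = ⟨5 | 1⟩

Hence PRS(X_Σ) =
[⟨2 | 0⟩, ⟨2 | 1⟩, ⟨2 | 1⟩, ⟨2 | 1 1⟩, ⟨2 | 1 1 1⟩, ⟨2 | 1 1 1 1⟩, ⟨2 | 1 1 1 2⟩, ⟨2 | 1 1 2⟩, ⟨3 | 1⟩, ⟨3 | 1⟩, ⟨4 | 1⟩, ⟨4 | 1⟩, ⟨5 | 0⟩, ⟨5 | 1⟩]


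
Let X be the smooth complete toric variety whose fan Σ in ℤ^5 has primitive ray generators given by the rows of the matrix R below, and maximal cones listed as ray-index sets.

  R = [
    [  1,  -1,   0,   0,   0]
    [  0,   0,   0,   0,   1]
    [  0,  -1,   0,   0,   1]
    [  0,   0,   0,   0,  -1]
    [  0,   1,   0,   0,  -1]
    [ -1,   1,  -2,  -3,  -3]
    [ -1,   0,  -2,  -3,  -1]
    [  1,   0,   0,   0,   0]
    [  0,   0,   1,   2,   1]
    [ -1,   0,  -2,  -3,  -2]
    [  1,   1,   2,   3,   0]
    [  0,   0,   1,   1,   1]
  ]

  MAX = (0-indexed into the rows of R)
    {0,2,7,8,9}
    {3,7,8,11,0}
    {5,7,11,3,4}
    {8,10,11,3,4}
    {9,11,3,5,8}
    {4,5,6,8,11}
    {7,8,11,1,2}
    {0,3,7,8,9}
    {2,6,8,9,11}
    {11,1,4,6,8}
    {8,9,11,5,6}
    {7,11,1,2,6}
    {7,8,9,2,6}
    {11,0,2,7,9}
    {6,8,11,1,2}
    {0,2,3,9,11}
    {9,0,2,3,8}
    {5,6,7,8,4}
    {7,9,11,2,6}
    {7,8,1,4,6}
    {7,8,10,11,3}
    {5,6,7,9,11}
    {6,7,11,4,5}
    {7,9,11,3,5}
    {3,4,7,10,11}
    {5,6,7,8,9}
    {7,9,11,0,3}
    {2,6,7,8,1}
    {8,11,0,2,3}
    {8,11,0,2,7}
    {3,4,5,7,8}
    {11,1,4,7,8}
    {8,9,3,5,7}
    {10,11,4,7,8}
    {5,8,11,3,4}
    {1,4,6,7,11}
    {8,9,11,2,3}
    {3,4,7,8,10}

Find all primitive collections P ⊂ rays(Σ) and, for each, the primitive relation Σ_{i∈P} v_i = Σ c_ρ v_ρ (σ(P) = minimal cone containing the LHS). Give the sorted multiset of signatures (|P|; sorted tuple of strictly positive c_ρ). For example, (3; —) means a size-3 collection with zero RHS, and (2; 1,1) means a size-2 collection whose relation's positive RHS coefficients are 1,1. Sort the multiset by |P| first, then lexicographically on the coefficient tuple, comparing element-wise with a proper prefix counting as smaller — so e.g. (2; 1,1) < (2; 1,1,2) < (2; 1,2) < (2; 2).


Σ has 23 primitive collections:

  • {1,3}:  v_{1} + v_{3} = 0 ; sig = (2; —)
  • {2,4}:  v_{2} + v_{4} = 0 ; sig = (2; —)
  • {1,9}:  v_{1} + v_{9} = v_{6} ; sig = (2; 1)
  • {2,5}:  v_{2} + v_{5} = v_{9} ; sig = (2; 1)
  • {3,6}:  v_{3} + v_{6} = v_{9} ; sig = (2; 1)
  • {4,9}:  v_{4} + v_{9} = v_{5} ; sig = (2; 1)
  • {6,10}:  v_{6} + v_{10} = v_{4} ; sig = (2; 1)
  • {0,1}:  v_{0} + v_{1} = v_{2} + v_{7} ; sig = (2; 1,1)
  • {0,4}:  v_{0} + v_{4} = v_{3} + v_{7} ; sig = (2; 1,1)
  • {1,5}:  v_{1} + v_{5} = v_{4} + v_{6} ; sig = (2; 1,1)
  • {9,10}:  v_{9} + v_{10} = v_{3} + v_{4} ; sig = (2; 1,1)
  • {0,5}:  v_{0} + v_{5} = v_{3} + v_{7} + v_{9} ; sig = (2; 1,1,1)
  • {0,6}:  v_{0} + v_{6} = v_{2} + v_{7} + v_{9} ; sig = (2; 1,1,1)
  • {1,10}:  v_{1} + v_{10} = v_{4} + v_{7} + v_{8} + v_{11} ; sig = (2; 1,1,1,1)
  • {2,10}:  v_{2} + v_{10} = v_{3} + v_{7} + v_{8} + v_{11} ; sig = (2; 1,1,1,1)
  • {0,10}:  v_{0} + v_{10} = 2·v_{3} + 2·v_{7} + v_{8} + v_{11} ; sig = (2; 1,1,2,2)
  • {5,10}:  v_{5} + v_{10} = v_{3} + 2·v_{4} ; sig = (2; 1,2)
  • {2,3,7}:  v_{2} + v_{3} + v_{7} = v_{0} ; sig = (3; 1)
  • {7,8,9,11}:  v_{7} + v_{8} + v_{9} + v_{11} = 0 ; sig = (4; —)
  • {5,7,8,11}:  v_{5} + v_{7} + v_{8} + v_{11} = v_{4} ; sig = (4; 1)
  • {6,7,8,11}:  v_{6} + v_{7} + v_{8} + v_{11} = v_{1} ; sig = (4; 1)
  • {0,8,9,11}:  v_{0} + v_{8} + v_{9} + v_{11} = v_{2} + v_{3} ; sig = (4; 1,1)
  • {3,4,7,8,11}:  v_{3} + v_{4} + v_{7} + v_{8} + v_{11} = v_{10} ; sig = (5; 1)

Signatures (|P|; sorted positive RHS coefficients), sorted:
[(2; —), (2; —), (2; 1), (2; 1), (2; 1), (2; 1), (2; 1), (2; 1,1), (2; 1,1), (2; 1,1), (2; 1,1), (2; 1,1,1), (2; 1,1,1), (2; 1,1,1,1), (2; 1,1,1,1), (2; 1,1,2,2), (2; 1,2), (3; 1), (4; —), (4; 1), (4; 1), (4; 1,1), (5; 1)]


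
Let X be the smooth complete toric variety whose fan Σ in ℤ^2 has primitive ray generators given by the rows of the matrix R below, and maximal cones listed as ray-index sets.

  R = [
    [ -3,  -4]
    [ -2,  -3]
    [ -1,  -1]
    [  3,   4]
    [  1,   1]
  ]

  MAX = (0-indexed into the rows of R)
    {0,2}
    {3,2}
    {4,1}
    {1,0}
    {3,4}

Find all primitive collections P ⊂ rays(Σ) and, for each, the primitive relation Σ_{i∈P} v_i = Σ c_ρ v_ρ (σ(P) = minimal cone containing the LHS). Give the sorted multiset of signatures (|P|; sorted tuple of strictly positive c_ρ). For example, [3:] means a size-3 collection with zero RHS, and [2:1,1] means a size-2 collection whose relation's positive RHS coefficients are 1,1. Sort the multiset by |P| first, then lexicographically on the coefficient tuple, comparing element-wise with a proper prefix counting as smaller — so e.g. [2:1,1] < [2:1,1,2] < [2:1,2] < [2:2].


The 5 primitive collections of Σ (r=5, n=2):

  {0,3}:  v_{0} + v_{3} = 0  →  sig = [2:]
  {2,4}:  v_{2} + v_{4} = 0  →  sig = [2:]
  {0,4}:  v_{0} + v_{4} = v_{1}  →  sig = [2:1]
  {1,2}:  v_{1} + v_{2} = v_{0}  →  sig = [2:1]
  {1,3}:  v_{1} + v_{3} = v_{4}  →  sig = [2:1]

Sorted signature multiset PRS(X):
    [2:]
    [2:]
    [2:1]
    [2:1]
    [2:1]


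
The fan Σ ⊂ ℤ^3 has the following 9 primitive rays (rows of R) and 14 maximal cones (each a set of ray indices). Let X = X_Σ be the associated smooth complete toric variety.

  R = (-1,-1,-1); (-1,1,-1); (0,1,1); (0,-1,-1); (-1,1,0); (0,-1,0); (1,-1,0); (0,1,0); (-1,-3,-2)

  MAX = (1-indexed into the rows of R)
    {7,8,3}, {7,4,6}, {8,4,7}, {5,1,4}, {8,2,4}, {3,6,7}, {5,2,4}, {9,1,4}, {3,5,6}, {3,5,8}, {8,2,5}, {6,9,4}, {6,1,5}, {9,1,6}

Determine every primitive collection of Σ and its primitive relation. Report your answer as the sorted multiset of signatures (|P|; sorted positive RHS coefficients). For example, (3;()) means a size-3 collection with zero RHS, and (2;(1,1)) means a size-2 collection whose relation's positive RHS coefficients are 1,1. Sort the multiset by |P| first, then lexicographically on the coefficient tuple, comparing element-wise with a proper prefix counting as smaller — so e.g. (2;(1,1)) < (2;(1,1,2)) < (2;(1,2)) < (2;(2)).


The 18 primitive collections of Σ (r=9, n=3):

  {3,4}:  v_{3} + v_{4} = 0 ; sig = (2;())
  {5,7}:  v_{5} + v_{7} = 0 ; sig = (2;())
  {6,8}:  v_{6} + v_{8} = 0 ; sig = (2;())
  {1,3}:  v_{1} + v_{3} = v_{5} + v_{6} ; sig = (2;(1,1))
  {1,7}:  v_{1} + v_{7} = v_{4} + v_{6} ; sig = (2;(1,1))
  {1,8}:  v_{1} + v_{8} = v_{4} + v_{5} ; sig = (2;(1,1))
  {2,3}:  v_{2} + v_{3} = v_{5} + v_{8} ; sig = (2;(1,1))
  {2,6}:  v_{2} + v_{6} = v_{4} + v_{5} ; sig = (2;(1,1))
  {2,7}:  v_{2} + v_{7} = v_{4} + v_{8} ; sig = (2;(1,1))
  {3,9}:  v_{3} + v_{9} = v_{1} + v_{6} ; sig = (2;(1,1))
  {8,9}:  v_{8} + v_{9} = v_{1} + v_{4} ; sig = (2;(1,1))
  {2,9}:  v_{2} + v_{9} = v_{1} + 2·v_{4} + v_{5} ; sig = (2;(1,1,2))
  {5,9}:  v_{5} + v_{9} = 2·v_{1} ; sig = (2;(2))
  {1,2}:  v_{1} + v_{2} = 2·v_{4} + 2·v_{5} ; sig = (2;(2,2))
  {7,9}:  v_{7} + v_{9} = 2·v_{4} + 2·v_{6} ; sig = (2;(2,2))
  {1,4,6}:  v_{1} + v_{4} + v_{6} = v_{9} ; sig = (3;(1))
  {4,5,6}:  v_{4} + v_{5} + v_{6} = v_{1} ; sig = (3;(1))
  {4,5,8}:  v_{4} + v_{5} + v_{8} = v_{2} ; sig = (3;(1))

so the primitive-relation signature multiset is
    |P|=2: 15 collections, coeffs (), (), (), (1,1), (1,1), (1,1), (1,1), (1,1), (1,1), (1,1), (1,1), (1,1,2), (2), (2,2), (2,2)
    |P|=3: 3 collections, coeffs (1), (1), (1)


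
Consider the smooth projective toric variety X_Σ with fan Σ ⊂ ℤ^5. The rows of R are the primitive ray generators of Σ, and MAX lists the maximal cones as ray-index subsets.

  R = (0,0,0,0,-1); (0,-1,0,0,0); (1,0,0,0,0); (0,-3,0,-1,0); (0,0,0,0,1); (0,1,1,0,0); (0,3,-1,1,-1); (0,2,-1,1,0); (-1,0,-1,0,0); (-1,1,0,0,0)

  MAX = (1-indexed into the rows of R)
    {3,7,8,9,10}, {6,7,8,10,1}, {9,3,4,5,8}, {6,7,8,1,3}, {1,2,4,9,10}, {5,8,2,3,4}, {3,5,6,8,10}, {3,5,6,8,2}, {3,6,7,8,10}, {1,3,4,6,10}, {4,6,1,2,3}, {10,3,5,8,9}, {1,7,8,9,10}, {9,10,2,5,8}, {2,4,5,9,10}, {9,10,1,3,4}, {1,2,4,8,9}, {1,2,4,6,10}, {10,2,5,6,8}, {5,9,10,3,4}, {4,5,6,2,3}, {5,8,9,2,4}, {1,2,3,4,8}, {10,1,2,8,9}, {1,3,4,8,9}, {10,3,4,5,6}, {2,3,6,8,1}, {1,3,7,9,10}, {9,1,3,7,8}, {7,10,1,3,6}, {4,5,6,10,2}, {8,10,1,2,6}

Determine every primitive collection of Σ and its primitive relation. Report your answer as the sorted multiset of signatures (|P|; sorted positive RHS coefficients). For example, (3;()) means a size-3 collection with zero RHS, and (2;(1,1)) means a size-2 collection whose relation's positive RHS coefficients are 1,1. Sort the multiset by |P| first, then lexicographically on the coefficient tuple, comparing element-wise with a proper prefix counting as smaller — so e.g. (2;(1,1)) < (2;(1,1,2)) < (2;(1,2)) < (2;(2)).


10 minimal non-faces of Δ(Σ) (on 10 rays):

  • {1,5}:  v_{1} + v_{5} = 0 ; sig = (2;())
  • {6,9}:  v_{6} + v_{9} = v_{10} ; sig = (2;(1))
  • {2,7}:  v_{2} + v_{7} = v_{1} + v_{8} ; sig = (2;(1,1))
  • {4,7}:  v_{4} + v_{7} = v_{1} + v_{3} + v_{9} ; sig = (2;(1,1,1))
  • {5,7}:  v_{5} + v_{7} = v_{3} + v_{8} + v_{10} ; sig = (2;(1,1,1))
  • {2,3,10}:  v_{2} + v_{3} + v_{10} = 0 ; sig = (3;())
  • {4,6,8}:  v_{4} + v_{6} + v_{8} = 0 ; sig = (3;())
  • {4,8,10}:  v_{4} + v_{8} + v_{10} = v_{9} ; sig = (3;(1))
  • {2,3,9}:  v_{2} + v_{3} + v_{9} = v_{4} + v_{8} ; sig = (3;(1,1))
  • {1,3,8,10}:  v_{1} + v_{3} + v_{8} + v_{10} = v_{7} ; sig = (4;(1))

Hence PRS(X_Σ) =
[(2;()), (2;(1)), (2;(1,1)), (2;(1,1,1)), (2;(1,1,1)), (3;()), (3;()), (3;(1)), (3;(1,1)), (4;(1))]


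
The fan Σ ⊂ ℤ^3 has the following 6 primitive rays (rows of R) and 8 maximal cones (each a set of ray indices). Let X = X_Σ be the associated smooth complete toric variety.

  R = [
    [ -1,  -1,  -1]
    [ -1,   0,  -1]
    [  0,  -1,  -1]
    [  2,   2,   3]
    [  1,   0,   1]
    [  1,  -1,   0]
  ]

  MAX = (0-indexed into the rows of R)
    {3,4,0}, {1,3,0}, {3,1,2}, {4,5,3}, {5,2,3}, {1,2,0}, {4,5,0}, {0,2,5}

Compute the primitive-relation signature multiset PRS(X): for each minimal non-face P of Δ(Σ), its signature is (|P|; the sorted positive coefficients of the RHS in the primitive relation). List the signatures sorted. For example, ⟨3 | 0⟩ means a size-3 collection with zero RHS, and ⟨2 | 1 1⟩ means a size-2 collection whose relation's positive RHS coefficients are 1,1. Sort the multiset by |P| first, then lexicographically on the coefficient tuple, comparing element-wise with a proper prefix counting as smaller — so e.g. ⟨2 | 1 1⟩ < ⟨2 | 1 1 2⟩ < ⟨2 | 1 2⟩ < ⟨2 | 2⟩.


5 collections generate NE(X_Σ); each relation:

  P={1,4}:  v_{1} + v_{4} = 0  so sig = ⟨2 | 0⟩
  P={1,5}:  v_{1} + v_{5} = v_{2}  so sig = ⟨2 | 1⟩
  P={2,4}:  v_{2} + v_{4} = v_{5}  so sig = ⟨2 | 1⟩
  P={0,2,3}:  v_{0} + v_{2} + v_{3} = v_{4}  so sig = ⟨3 | 1⟩
  P={0,3,5}:  v_{0} + v_{3} + v_{5} = 2·v_{4}  so sig = ⟨3 | 2⟩

Signatures (|P|; sorted positive RHS coefficients), sorted:
    ⟨2 | 0⟩
    ⟨2 | 1⟩
    ⟨2 | 1⟩
    ⟨3 | 1⟩
    ⟨3 | 2⟩


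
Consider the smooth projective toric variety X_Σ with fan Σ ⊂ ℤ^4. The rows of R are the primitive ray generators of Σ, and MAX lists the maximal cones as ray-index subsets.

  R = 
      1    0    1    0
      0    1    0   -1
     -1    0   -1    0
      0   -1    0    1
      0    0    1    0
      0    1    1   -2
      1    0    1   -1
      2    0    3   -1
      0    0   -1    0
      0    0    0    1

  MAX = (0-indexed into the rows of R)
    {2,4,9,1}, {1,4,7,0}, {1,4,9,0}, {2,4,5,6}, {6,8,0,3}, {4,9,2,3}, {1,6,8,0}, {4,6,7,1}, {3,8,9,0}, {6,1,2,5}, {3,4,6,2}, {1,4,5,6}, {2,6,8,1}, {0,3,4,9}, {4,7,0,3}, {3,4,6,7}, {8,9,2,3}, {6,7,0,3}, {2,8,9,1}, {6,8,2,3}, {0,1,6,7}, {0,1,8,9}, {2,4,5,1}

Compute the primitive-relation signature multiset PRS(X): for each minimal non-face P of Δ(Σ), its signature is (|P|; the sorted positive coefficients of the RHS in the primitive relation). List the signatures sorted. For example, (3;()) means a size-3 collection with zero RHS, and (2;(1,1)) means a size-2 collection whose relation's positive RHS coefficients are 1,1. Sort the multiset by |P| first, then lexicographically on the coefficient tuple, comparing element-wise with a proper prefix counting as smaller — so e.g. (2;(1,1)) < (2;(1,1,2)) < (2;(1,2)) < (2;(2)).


Σ has 14 primitive collections:

  P = {0,2}:  v_{0} + v_{2} = 0 — sig = (2;())
  P = {1,3}:  v_{1} + v_{3} = 0 — sig = (2;())
  P = {4,8}:  v_{4} + v_{8} = 0 — sig = (2;())
  P = {6,9}:  v_{6} + v_{9} = v_{0} — sig = (2;(1))
  P = {2,7}:  v_{2} + v_{7} = v_{4} + v_{6} — sig = (2;(1,1))
  P = {5,9}:  v_{5} + v_{9} = v_{1} + v_{4} — sig = (2;(1,1))
  P = {7,8}:  v_{7} + v_{8} = v_{0} + v_{6} — sig = (2;(1,1))
  P = {0,5}:  v_{0} + v_{5} = v_{1} + v_{4} + v_{6} — sig = (2;(1,1,1))
  P = {3,5}:  v_{3} + v_{5} = v_{2} + v_{4} + v_{6} — sig = (2;(1,1,1))
  P = {5,8}:  v_{5} + v_{8} = v_{1} + v_{2} + v_{6} — sig = (2;(1,1,1))
  P = {7,9}:  v_{7} + v_{9} = 2·v_{0} + v_{4} — sig = (2;(1,2))
  P = {5,7}:  v_{5} + v_{7} = v_{1} + 2·v_{4} + 2·v_{6} — sig = (2;(1,2,2))
  P = {0,4,6}:  v_{0} + v_{4} + v_{6} = v_{7} — sig = (3;(1))
  P = {1,2,4,6}:  v_{1} + v_{2} + v_{4} + v_{6} = v_{5} — sig = (4;(1))

so the primitive-relation signature multiset is
    (2;())
    (2;())
    (2;())
    (2;(1))
    (2;(1,1))
    (2;(1,1))
    (2;(1,1))
    (2;(1,1,1))
    (2;(1,1,1))
    (2;(1,1,1))
    (2;(1,2))
    (2;(1,2,2))
    (3;(1))
    (4;(1))


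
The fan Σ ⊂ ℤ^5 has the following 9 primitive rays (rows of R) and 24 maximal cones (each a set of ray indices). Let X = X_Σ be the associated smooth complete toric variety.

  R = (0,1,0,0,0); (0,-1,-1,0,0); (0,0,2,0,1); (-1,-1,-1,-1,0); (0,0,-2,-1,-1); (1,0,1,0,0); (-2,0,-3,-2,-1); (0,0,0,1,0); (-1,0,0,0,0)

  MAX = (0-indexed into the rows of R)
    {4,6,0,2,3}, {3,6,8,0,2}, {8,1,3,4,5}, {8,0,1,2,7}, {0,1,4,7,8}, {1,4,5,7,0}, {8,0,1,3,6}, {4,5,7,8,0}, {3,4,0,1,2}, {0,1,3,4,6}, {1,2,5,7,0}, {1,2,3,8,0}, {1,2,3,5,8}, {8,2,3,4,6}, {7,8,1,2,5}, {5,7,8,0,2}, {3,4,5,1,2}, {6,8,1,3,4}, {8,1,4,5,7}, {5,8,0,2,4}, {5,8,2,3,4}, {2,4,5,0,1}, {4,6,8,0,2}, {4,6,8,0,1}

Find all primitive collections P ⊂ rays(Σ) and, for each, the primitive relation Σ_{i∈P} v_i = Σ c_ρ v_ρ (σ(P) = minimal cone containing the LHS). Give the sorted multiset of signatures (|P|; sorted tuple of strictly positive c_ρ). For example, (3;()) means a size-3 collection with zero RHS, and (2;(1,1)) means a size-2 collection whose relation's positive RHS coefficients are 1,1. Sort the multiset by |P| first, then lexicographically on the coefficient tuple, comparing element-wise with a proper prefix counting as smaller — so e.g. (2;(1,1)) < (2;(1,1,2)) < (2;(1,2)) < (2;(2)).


Σ has 9 primitive collections:

  P={3,7}:  v_{3} + v_{7} = v_{1} + v_{8}  so sig = (2;(1,1))
  P={6,7}:  v_{6} + v_{7} = v_{0} + v_{1} + v_{4} + 2·v_{8}  so sig = (2;(1,1,1,2))
  P={5,6}:  v_{5} + v_{6} = v_{2} + 2·v_{4} + v_{8}  so sig = (2;(1,1,2))
  P={2,4,7}:  v_{2} + v_{4} + v_{7} = 0  so sig = (3;())
  P={0,3,5}:  v_{0} + v_{3} + v_{5} = v_{2} + v_{4}  so sig = (3;(1,1))
  P={1,2,6}:  v_{1} + v_{2} + v_{6} = v_{0} + 2·v_{3}  so sig = (3;(1,2))
  P={0,1,5,8}:  v_{0} + v_{1} + v_{5} + v_{8} = 0  so sig = (4;())
  P={0,3,4,8}:  v_{0} + v_{3} + v_{4} + v_{8} = v_{6}  so sig = (4;(1))
  P={1,2,4,8}:  v_{1} + v_{2} + v_{4} + v_{8} = v_{3}  so sig = (4;(1))

Hence PRS(X_Σ) =
    (2;(1,1))
    (2;(1,1,1,2))
    (2;(1,1,2))
    (3;())
    (3;(1,1))
    (3;(1,2))
    (4;())
    (4;(1))
    (4;(1))


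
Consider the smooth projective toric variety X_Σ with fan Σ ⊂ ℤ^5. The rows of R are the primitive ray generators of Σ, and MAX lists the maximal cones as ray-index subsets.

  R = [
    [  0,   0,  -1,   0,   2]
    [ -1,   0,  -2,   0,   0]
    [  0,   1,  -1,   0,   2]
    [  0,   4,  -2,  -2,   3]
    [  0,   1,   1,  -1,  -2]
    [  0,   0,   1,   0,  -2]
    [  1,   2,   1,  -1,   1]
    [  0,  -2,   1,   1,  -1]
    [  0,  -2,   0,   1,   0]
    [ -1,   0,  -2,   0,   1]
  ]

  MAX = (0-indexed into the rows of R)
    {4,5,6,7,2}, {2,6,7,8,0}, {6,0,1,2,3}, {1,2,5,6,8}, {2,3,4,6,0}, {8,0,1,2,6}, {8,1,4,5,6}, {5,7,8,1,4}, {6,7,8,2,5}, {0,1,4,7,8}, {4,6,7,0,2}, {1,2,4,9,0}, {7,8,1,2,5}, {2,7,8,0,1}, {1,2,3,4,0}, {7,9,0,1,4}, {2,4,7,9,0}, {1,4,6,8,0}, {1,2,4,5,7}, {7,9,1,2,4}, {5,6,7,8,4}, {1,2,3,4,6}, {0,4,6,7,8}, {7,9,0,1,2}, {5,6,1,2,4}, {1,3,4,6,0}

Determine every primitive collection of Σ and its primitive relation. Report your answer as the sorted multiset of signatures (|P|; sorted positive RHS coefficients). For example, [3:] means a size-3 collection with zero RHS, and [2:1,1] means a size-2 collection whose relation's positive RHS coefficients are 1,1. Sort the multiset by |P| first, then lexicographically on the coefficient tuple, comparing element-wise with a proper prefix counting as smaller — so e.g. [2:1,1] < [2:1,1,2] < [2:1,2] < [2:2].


Primitive collections (12):

  P={0,5}:  v_{0} + v_{5} = 0 — sig = [2:]
  P={3,7}:  v_{3} + v_{7} = v_{0} + v_{2} + v_{4} — sig = [2:1,1,1]
  P={3,8}:  v_{3} + v_{8} = v_{0} + v_{1} + v_{6} — sig = [2:1,1,1]
  P={6,9}:  v_{6} + v_{9} = v_{0} + v_{2} + v_{4} — sig = [2:1,1,1]
  P={8,9}:  v_{8} + v_{9} = v_{0} + v_{1} + v_{7} — sig = [2:1,1,1]
  P={3,5}:  v_{3} + v_{5} = v_{1} + v_{2} + v_{4} + v_{6} — sig = [2:1,1,1,1]
  P={5,9}:  v_{5} + v_{9} = v_{1} + v_{2} + v_{4} + v_{7} — sig = [2:1,1,1,1]
  P={3,9}:  v_{3} + v_{9} = 2·v_{0} + v_{1} + 2·v_{2} + 2·v_{4} — sig = [2:1,2,2,2]
  P={1,6,7}:  v_{1} + v_{6} + v_{7} = 0 — sig = [3:]
  P={2,4,8}:  v_{2} + v_{4} + v_{8} = 0 — sig = [3:]
  P={0,1,2,4,6}:  v_{0} + v_{1} + v_{2} + v_{4} + v_{6} = v_{3} — sig = [5:1]
  P={0,1,2,4,7}:  v_{0} + v_{1} + v_{2} + v_{4} + v_{7} = v_{9} — sig = [5:1]

Sorted signature multiset PRS(X):
[[2:], [2:1,1,1], [2:1,1,1], [2:1,1,1], [2:1,1,1], [2:1,1,1,1], [2:1,1,1,1], [2:1,2,2,2], [3:], [3:], [5:1], [5:1]]


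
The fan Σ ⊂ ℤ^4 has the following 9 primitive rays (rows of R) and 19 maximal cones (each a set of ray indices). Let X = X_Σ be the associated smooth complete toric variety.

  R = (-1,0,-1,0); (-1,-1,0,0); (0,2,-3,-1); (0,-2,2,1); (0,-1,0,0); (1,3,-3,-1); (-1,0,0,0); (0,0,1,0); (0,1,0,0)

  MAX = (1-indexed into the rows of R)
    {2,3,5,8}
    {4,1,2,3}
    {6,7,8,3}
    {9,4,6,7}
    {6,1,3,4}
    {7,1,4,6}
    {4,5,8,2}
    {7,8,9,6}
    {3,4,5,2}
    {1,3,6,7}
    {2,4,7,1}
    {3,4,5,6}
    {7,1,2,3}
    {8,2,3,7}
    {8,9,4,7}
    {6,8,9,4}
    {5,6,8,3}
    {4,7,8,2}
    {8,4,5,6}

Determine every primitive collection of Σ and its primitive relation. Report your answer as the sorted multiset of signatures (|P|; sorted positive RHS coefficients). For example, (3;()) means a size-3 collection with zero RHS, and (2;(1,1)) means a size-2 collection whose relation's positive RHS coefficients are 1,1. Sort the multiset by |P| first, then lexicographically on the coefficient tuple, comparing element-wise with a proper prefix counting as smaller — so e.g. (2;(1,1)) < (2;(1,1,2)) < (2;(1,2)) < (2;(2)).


11 collections generate NE(X_Σ); each relation:

  P={5,9}:  v_{5} + v_{9} = 0  →  sig = (2;())
  P={1,8}:  v_{1} + v_{8} = v_{7}  →  sig = (2;(1))
  P={2,6}:  v_{2} + v_{6} = v_{3}  →  sig = (2;(1))
  P={2,9}:  v_{2} + v_{9} = v_{7}  →  sig = (2;(1))
  P={5,7}:  v_{5} + v_{7} = v_{2}  →  sig = (2;(1))
  P={3,9}:  v_{3} + v_{9} = v_{6} + v_{7}  →  sig = (2;(1,1))
  P={1,5}:  v_{1} + v_{5} = v_{2} + v_{3} + v_{4}  →  sig = (2;(1,1,1))
  P={1,9}:  v_{1} + v_{9} = v_{4} + v_{6} + 2·v_{7}  →  sig = (2;(1,1,2))
  P={3,4,8}:  v_{3} + v_{4} + v_{8} = 0  →  sig = (3;())
  P={3,4,7}:  v_{3} + v_{4} + v_{7} = v_{1}  →  sig = (3;(1))
  P={4,6,7,8}:  v_{4} + v_{6} + v_{7} + v_{8} = v_{9}  →  sig = (4;(1))

Hence PRS(X_Σ) =
    (2;())
    (2;(1))
    (2;(1))
    (2;(1))
    (2;(1))
    (2;(1,1))
    (2;(1,1,1))
    (2;(1,1,2))
    (3;())
    (3;(1))
    (4;(1))


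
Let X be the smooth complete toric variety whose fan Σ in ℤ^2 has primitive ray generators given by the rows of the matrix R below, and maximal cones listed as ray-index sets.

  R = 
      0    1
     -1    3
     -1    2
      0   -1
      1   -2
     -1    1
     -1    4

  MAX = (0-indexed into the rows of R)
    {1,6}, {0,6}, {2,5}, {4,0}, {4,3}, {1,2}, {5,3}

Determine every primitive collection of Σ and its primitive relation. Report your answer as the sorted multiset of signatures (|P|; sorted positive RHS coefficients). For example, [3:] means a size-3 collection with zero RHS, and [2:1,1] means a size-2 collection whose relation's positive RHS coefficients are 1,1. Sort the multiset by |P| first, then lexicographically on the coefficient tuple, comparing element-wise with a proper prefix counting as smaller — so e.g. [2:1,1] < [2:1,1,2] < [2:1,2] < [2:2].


Σ has 14 primitive collections:

  P = {0,3}:  v_{0} + v_{3} = 0 — sig = [2:]
  P = {2,4}:  v_{2} + v_{4} = 0 — sig = [2:]
  P = {0,1}:  v_{0} + v_{1} = v_{6} — sig = [2:1]
  P = {0,2}:  v_{0} + v_{2} = v_{1} — sig = [2:1]
  P = {0,5}:  v_{0} + v_{5} = v_{2} — sig = [2:1]
  P = {1,3}:  v_{1} + v_{3} = v_{2} — sig = [2:1]
  P = {1,4}:  v_{1} + v_{4} = v_{0} — sig = [2:1]
  P = {2,3}:  v_{2} + v_{3} = v_{5} — sig = [2:1]
  P = {3,6}:  v_{3} + v_{6} = v_{1} — sig = [2:1]
  P = {4,5}:  v_{4} + v_{5} = v_{3} — sig = [2:1]
  P = {5,6}:  v_{5} + v_{6} = v_{1} + v_{2} — sig = [2:1,1]
  P = {1,5}:  v_{1} + v_{5} = 2·v_{2} — sig = [2:2]
  P = {2,6}:  v_{2} + v_{6} = 2·v_{1} — sig = [2:2]
  P = {4,6}:  v_{4} + v_{6} = 2·v_{0} — sig = [2:2]

Sorted signature multiset PRS(X):
[[2:], [2:], [2:1], [2:1], [2:1], [2:1], [2:1], [2:1], [2:1], [2:1], [2:1,1], [2:2], [2:2], [2:2]]


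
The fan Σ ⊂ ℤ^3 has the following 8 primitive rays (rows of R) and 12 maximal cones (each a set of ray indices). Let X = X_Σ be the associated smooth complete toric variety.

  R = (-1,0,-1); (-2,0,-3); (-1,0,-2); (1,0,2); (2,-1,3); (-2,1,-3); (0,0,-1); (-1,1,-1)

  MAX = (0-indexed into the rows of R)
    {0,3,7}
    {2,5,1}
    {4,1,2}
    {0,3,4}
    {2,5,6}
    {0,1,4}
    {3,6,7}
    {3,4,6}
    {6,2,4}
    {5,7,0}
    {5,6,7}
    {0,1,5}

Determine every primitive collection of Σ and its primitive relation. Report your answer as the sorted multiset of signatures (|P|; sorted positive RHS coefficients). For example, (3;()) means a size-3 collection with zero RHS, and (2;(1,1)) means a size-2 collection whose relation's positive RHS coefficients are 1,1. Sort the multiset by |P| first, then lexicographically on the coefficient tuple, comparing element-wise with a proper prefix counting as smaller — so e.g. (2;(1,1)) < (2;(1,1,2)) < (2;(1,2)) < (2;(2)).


10 minimal non-faces of Δ(Σ) (on 8 rays):

  • {2,3}:  v_{2} + v_{3} = 0  ⟹  sig = (2;())
  • {4,5}:  v_{4} + v_{5} = 0  ⟹  sig = (2;())
  • {0,2}:  v_{0} + v_{2} = v_{1}  ⟹  sig = (2;(1))
  • {0,6}:  v_{0} + v_{6} = v_{2}  ⟹  sig = (2;(1))
  • {1,3}:  v_{1} + v_{3} = v_{0}  ⟹  sig = (2;(1))
  • {2,7}:  v_{2} + v_{7} = v_{5}  ⟹  sig = (2;(1))
  • {3,5}:  v_{3} + v_{5} = v_{7}  ⟹  sig = (2;(1))
  • {4,7}:  v_{4} + v_{7} = v_{3}  ⟹  sig = (2;(1))
  • {1,7}:  v_{1} + v_{7} = v_{0} + v_{5}  ⟹  sig = (2;(1,1))
  • {1,6}:  v_{1} + v_{6} = 2·v_{2}  ⟹  sig = (2;(2))

Hence PRS(X_Σ) =
{ (2;()) ×2,  (2;(1)) ×6,  (2;(1,1)),  (2;(2)) }


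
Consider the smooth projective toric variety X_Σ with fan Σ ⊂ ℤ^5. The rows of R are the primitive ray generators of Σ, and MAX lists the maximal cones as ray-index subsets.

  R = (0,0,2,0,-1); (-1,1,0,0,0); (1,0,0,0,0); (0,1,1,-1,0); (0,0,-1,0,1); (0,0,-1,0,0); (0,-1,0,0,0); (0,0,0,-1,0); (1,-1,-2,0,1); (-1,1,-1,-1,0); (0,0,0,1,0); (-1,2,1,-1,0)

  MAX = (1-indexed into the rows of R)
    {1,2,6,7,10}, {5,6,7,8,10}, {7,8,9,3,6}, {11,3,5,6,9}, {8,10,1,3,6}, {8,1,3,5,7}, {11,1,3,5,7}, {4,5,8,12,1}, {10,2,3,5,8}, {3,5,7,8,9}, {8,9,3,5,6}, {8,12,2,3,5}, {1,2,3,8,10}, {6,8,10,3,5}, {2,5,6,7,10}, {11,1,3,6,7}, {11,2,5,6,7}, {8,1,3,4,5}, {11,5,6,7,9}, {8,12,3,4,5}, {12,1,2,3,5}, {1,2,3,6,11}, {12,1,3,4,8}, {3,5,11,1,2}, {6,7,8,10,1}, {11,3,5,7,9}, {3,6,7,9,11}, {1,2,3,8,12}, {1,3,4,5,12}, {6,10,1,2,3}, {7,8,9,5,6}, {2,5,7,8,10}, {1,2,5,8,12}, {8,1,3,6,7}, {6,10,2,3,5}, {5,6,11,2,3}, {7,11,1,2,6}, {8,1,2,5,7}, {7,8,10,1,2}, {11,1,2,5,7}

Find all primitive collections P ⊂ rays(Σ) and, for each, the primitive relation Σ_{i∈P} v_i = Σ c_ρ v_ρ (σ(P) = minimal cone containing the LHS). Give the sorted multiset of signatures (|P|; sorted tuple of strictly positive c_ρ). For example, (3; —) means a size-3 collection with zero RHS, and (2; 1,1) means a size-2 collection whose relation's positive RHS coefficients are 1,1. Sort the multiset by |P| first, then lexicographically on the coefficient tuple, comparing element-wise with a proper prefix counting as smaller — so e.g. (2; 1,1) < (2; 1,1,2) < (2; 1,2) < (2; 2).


Σ has 24 primitive collections:

  P = {8,11}:  v_{8} + v_{11} = 0 ; sig = (2; —)
  P = {2,4}:  v_{2} + v_{4} = v_{12} ; sig = (2; 1)
  P = {1,9}:  v_{1} + v_{9} = v_{3} + v_{7} ; sig = (2; 1,1)
  P = {2,9}:  v_{2} + v_{9} = v_{5} + v_{6} ; sig = (2; 1,1)
  P = {10,11}:  v_{10} + v_{11} = v_{2} + v_{6} ; sig = (2; 1,1)
  P = {4,6}:  v_{4} + v_{6} = v_{2} + v_{3} + v_{8} ; sig = (2; 1,1,1)
  P = {4,7}:  v_{4} + v_{7} = v_{1} + v_{5} + v_{8} ; sig = (2; 1,1,1)
  P = {4,9}:  v_{4} + v_{9} = v_{3} + v_{5} + v_{8} ; sig = (2; 1,1,1)
  P = {4,11}:  v_{4} + v_{11} = v_{1} + v_{2} + v_{3} + v_{5} ; sig = (2; 1,1,1,1)
  P = {7,12}:  v_{7} + v_{12} = v_{1} + v_{2} + v_{5} + v_{8} ; sig = (2; 1,1,1,1)
  P = {9,12}:  v_{9} + v_{12} = v_{2} + v_{3} + v_{5} + v_{8} ; sig = (2; 1,1,1,1)
  P = {11,12}:  v_{11} + v_{12} = v_{1} + 2·v_{2} + v_{3} + v_{5} ; sig = (2; 1,1,1,2)
  P = {6,12}:  v_{6} + v_{12} = 2·v_{2} + v_{3} + v_{8} ; sig = (2; 1,1,2)
  P = {9,10}:  v_{9} + v_{10} = v_{5} + 2·v_{6} + v_{8} ; sig = (2; 1,1,2)
  P = {4,10}:  v_{4} + v_{10} = 2·v_{2} + v_{3} + 2·v_{8} ; sig = (2; 1,2,2)
  P = {10,12}:  v_{10} + v_{12} = 3·v_{2} + v_{3} + 2·v_{8} ; sig = (2; 1,2,3)
  P = {1,5,6}:  v_{1} + v_{5} + v_{6} = 0 ; sig = (3; —)
  P = {2,3,7}:  v_{2} + v_{3} + v_{7} = 0 ; sig = (3; —)
  P = {2,6,8}:  v_{2} + v_{6} + v_{8} = v_{10} ; sig = (3; 1)
  P = {1,5,10}:  v_{1} + v_{5} + v_{10} = v_{2} + v_{8} ; sig = (3; 1,1)
  P = {3,7,10}:  v_{3} + v_{7} + v_{10} = v_{6} + v_{8} ; sig = (3; 1,1)
  P = {3,5,6,7}:  v_{3} + v_{5} + v_{6} + v_{7} = v_{9} ; sig = (4; 1)
  P = {1,2,3,5,8}:  v_{1} + v_{2} + v_{3} + v_{5} + v_{8} = v_{4} ; sig = (5; 1)
  P = {1,3,5,8,12}:  v_{1} + v_{3} + v_{5} + v_{8} + v_{12} = 2·v_{4} ; sig = (5; 2)

Hence PRS(X_Σ) =
{ (2; —),  (2; 1),  (2; 1,1) ×3,  (2; 1,1,1) ×3,  (2; 1,1,1,1) ×3,  (2; 1,1,1,2),  (2; 1,1,2) ×2,  (2; 1,2,2),  (2; 1,2,3),  (3; —) ×2,  (3; 1),  (3; 1,1) ×2,  (4; 1),  (5; 1),  (5; 2) }


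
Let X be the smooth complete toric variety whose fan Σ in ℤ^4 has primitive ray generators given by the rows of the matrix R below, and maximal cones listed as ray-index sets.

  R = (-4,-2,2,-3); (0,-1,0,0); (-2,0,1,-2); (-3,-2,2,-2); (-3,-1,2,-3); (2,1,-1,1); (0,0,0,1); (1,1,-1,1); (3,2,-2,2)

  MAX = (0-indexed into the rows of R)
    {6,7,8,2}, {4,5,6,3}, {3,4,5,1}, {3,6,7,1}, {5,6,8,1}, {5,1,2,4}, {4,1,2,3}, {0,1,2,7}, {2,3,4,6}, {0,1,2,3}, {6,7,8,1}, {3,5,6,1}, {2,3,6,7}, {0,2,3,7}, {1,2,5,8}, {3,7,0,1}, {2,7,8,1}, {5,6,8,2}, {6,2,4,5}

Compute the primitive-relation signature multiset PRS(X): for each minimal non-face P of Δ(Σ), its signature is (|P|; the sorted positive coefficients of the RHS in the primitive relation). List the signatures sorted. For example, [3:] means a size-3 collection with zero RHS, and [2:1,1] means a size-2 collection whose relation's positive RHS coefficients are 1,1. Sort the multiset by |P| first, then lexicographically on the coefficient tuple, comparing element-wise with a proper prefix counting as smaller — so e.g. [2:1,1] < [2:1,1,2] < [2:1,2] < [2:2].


12 minimal non-faces of Δ(Σ) (on 9 rays):

  • {3,8}:  v_{3} + v_{8} = 0  so sig = [2:]
  • {4,7}:  v_{4} + v_{7} = v_{2}  so sig = [2:1]
  • {5,7}:  v_{5} + v_{7} = v_{8}  so sig = [2:1]
  • {0,5}:  v_{0} + v_{5} = v_{1} + v_{2}  so sig = [2:1,1]
  • {4,8}:  v_{4} + v_{8} = v_{2} + v_{5}  so sig = [2:1,1]
  • {0,8}:  v_{0} + v_{8} = v_{1} + v_{2} + v_{7}  so sig = [2:1,1,1]
  • {0,4}:  v_{0} + v_{4} = v_{1} + 2·v_{2} + v_{3}  so sig = [2:1,1,2]
  • {0,6}:  v_{0} + v_{6} = 2·v_{3} + 2·v_{7}  so sig = [2:2,2]
  • {1,4,6}:  v_{1} + v_{4} + v_{6} = v_{3}  so sig = [3:1]
  • {2,3,5}:  v_{2} + v_{3} + v_{5} = v_{4}  so sig = [3:1]
  • {1,2,6}:  v_{1} + v_{2} + v_{6} = v_{3} + v_{7}  so sig = [3:1,1]
  • {1,2,3,7}:  v_{1} + v_{2} + v_{3} + v_{7} = v_{0}  so sig = [4:1]

so the primitive-relation signature multiset is
    |P|=2: 8 collections, coeffs (), (1), (1), (1,1), (1,1), (1,1,1), (1,1,2), (2,2)
    |P|=3: 3 collections, coeffs (1), (1), (1,1)
    |P|=4: 1 collection, coeffs (1)


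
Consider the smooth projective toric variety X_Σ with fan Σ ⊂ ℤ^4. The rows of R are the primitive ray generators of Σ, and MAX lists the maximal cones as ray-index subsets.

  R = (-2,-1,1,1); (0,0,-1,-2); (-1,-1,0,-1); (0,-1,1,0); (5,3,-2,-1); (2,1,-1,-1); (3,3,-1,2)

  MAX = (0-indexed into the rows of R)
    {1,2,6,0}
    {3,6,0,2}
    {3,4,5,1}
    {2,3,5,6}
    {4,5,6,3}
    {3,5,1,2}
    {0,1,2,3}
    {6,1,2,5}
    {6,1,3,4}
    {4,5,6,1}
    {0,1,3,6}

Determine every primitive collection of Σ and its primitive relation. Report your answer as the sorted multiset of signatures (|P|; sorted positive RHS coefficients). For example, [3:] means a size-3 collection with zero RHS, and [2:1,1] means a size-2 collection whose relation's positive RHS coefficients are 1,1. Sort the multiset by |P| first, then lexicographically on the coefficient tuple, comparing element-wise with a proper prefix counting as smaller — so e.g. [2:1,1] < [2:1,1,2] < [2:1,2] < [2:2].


5 collections generate NE(X_Σ); each relation:

  {0,5}:  v_{0} + v_{5} = 0  ⟹  sig = [2:]
  {0,4}:  v_{0} + v_{4} = v_{1} + v_{3} + v_{6}  ⟹  sig = [2:1,1,1]
  {2,4}:  v_{2} + v_{4} = 2·v_{5}  ⟹  sig = [2:2]
  {1,2,3,6}:  v_{1} + v_{2} + v_{3} + v_{6} = v_{5}  ⟹  sig = [4:1]
  {1,3,5,6}:  v_{1} + v_{3} + v_{5} + v_{6} = v_{4}  ⟹  sig = [4:1]

Signatures (|P|; sorted positive RHS coefficients), sorted:
[[2:], [2:1,1,1], [2:2], [4:1], [4:1]]


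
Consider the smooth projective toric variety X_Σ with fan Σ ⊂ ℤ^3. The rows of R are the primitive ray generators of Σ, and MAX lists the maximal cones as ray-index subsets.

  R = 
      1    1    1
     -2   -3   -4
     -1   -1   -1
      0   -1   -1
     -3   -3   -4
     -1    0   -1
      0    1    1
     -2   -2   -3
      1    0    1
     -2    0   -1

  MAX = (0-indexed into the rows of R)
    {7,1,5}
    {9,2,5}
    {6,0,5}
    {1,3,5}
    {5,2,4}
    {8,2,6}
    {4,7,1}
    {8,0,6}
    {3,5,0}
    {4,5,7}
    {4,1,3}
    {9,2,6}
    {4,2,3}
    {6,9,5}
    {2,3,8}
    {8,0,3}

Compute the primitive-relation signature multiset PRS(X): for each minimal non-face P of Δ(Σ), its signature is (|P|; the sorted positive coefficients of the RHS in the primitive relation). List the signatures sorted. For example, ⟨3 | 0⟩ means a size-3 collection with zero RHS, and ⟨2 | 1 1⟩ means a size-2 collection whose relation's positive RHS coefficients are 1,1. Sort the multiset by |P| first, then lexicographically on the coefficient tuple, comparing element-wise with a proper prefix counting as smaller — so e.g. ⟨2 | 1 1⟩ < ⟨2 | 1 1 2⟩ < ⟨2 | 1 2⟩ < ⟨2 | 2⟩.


Minimal non-faces — 25 found among 10 rays, 16 max cones:

  P={0,2}:  v_{0} + v_{2} = 0  ⇒ sig = ⟨2 | 0⟩
  P={3,6}:  v_{3} + v_{6} = 0  ⇒ sig = ⟨2 | 0⟩
  P={5,8}:  v_{5} + v_{8} = 0  ⇒ sig = ⟨2 | 0⟩
  P={0,4}:  v_{0} + v_{4} = v_{7}  ⇒ sig = ⟨2 | 1⟩
  P={1,6}:  v_{1} + v_{6} = v_{7}  ⇒ sig = ⟨2 | 1⟩
  P={2,7}:  v_{2} + v_{7} = v_{4}  ⇒ sig = ⟨2 | 1⟩
  P={3,7}:  v_{3} + v_{7} = v_{1}  ⇒ sig = ⟨2 | 1⟩
  P={0,7}:  v_{0} + v_{7} = v_{3} + v_{5}  ⇒ sig = ⟨2 | 1 1⟩
  P={0,9}:  v_{0} + v_{9} = v_{5} + v_{6}  ⇒ sig = ⟨2 | 1 1⟩
  P={1,2}:  v_{1} + v_{2} = v_{3} + v_{4}  ⇒ sig = ⟨2 | 1 1⟩
  P={1,9}:  v_{1} + v_{9} = v_{4} + v_{5}  ⇒ sig = ⟨2 | 1 1⟩
  P={3,9}:  v_{3} + v_{9} = v_{2} + v_{5}  ⇒ sig = ⟨2 | 1 1⟩
  P={6,7}:  v_{6} + v_{7} = v_{2} + v_{5}  ⇒ sig = ⟨2 | 1 1⟩
  P={7,8}:  v_{7} + v_{8} = v_{2} + v_{3}  ⇒ sig = ⟨2 | 1 1⟩
  P={8,9}:  v_{8} + v_{9} = v_{2} + v_{6}  ⇒ sig = ⟨2 | 1 1⟩
  P={0,1}:  v_{0} + v_{1} = 2·v_{3} + v_{5}  ⇒ sig = ⟨2 | 1 2⟩
  P={1,8}:  v_{1} + v_{8} = v_{2} + 2·v_{3}  ⇒ sig = ⟨2 | 1 2⟩
  P={4,6}:  v_{4} + v_{6} = 2·v_{2} + v_{5}  ⇒ sig = ⟨2 | 1 2⟩
  P={4,8}:  v_{4} + v_{8} = 2·v_{2} + v_{3}  ⇒ sig = ⟨2 | 1 2⟩
  P={7,9}:  v_{7} + v_{9} = 2·v_{2} + 2·v_{5}  ⇒ sig = ⟨2 | 2 2⟩
  P={4,9}:  v_{4} + v_{9} = 3·v_{2} + 2·v_{5}  ⇒ sig = ⟨2 | 2 3⟩
  P={2,3,5}:  v_{2} + v_{3} + v_{5} = v_{7}  ⇒ sig = ⟨3 | 1⟩
  P={2,5,6}:  v_{2} + v_{5} + v_{6} = v_{9}  ⇒ sig = ⟨3 | 1⟩
  P={3,4,5}:  v_{3} + v_{4} + v_{5} = 2·v_{7}  ⇒ sig = ⟨3 | 2⟩
  P={1,4,5}:  v_{1} + v_{4} + v_{5} = 3·v_{7}  ⇒ sig = ⟨3 | 3⟩

Sorted signature multiset PRS(X):
    |P|=2: 21 collections, coeffs (), (), (), (1), (1), (1), (1), (1,1), (1,1), (1,1), (1,1), (1,1), (1,1), (1,1), (1,1), (1,2), (1,2), (1,2), (1,2), (2,2), (2,3)
    |P|=3: 4 collections, coeffs (1), (1), (2), (3)


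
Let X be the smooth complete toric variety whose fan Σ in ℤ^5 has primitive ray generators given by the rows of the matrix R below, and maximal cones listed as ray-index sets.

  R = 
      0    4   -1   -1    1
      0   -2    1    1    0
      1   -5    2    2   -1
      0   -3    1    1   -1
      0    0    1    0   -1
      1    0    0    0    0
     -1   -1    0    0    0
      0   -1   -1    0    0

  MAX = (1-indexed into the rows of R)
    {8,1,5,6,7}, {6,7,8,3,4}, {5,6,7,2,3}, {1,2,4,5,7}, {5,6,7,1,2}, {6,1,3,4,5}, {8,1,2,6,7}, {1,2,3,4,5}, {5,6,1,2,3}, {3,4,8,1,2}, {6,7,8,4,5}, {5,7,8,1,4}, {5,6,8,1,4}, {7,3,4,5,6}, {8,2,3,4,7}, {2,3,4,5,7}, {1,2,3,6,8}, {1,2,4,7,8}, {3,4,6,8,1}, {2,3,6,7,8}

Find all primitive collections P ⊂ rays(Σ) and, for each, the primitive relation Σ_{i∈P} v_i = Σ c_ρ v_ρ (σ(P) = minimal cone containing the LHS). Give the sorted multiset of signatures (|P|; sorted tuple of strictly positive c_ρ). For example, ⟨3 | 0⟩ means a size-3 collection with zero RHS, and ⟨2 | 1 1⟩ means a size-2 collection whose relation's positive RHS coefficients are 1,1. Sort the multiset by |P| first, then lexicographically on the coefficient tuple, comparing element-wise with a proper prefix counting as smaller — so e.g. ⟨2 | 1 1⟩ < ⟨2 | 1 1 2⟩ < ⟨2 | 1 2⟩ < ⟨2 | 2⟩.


|primitive collections| = 5. Relations:

  {1,3,7}:  v_{1} + v_{3} + v_{7} = v_{2} ; sig = ⟨3 | 1⟩
  {2,4,6}:  v_{2} + v_{4} + v_{6} = v_{3} ; sig = ⟨3 | 1⟩
  {2,5,8}:  v_{2} + v_{5} + v_{8} = v_{4} ; sig = ⟨3 | 1⟩
  {3,5,8}:  v_{3} + v_{5} + v_{8} = 2·v_{4} + v_{6} ; sig = ⟨3 | 1 2⟩
  {1,4,6,7}:  v_{1} + v_{4} + v_{6} + v_{7} = 0 ; sig = ⟨4 | 0⟩

so the primitive-relation signature multiset is
    |P|=3: 4 collections, coeffs (1), (1), (1), (1,2)
    |P|=4: 1 collection, coeffs ()


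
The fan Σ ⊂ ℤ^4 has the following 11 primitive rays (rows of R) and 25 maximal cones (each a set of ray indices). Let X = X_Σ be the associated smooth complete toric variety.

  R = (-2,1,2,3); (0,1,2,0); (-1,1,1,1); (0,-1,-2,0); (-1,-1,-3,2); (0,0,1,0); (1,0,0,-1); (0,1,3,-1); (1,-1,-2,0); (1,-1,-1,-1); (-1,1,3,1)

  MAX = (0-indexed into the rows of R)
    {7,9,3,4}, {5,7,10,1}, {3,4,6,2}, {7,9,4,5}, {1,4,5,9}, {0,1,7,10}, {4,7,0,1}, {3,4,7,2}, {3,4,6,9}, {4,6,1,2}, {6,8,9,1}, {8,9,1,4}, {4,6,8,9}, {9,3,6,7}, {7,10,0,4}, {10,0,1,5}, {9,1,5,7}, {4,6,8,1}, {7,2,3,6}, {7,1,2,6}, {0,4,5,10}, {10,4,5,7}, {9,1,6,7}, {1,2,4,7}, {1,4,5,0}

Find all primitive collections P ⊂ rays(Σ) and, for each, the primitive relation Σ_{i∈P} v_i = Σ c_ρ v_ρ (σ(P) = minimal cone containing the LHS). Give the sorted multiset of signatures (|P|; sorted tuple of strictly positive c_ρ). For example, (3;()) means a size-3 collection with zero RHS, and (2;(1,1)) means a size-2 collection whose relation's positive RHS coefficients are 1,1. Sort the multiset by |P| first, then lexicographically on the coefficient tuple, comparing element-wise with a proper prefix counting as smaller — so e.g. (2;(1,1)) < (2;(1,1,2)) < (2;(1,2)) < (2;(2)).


Σ has 25 primitive collections:

  P={1,3}:  v_{1} + v_{3} = 0  so sig = (2;())
  P={2,9}:  v_{2} + v_{9} = 0  so sig = (2;())
  P={0,3}:  v_{0} + v_{3} = v_{4} + v_{10}  so sig = (2;(1,1))
  P={5,6}:  v_{5} + v_{6} = v_{1} + v_{9}  so sig = (2;(1,1))
  P={6,10}:  v_{6} + v_{10} = v_{1} + v_{5}  so sig = (2;(1,1))
  P={7,8}:  v_{7} + v_{8} = v_{1} + v_{9}  so sig = (2;(1,1))
  P={2,5}:  v_{2} + v_{5} = v_{1} + v_{4} + v_{7}  so sig = (2;(1,1,1))
  P={2,8}:  v_{2} + v_{8} = v_{1} + v_{4} + v_{6}  so sig = (2;(1,1,1))
  P={3,5}:  v_{3} + v_{5} = v_{4} + v_{7} + v_{9}  so sig = (2;(1,1,1))
  P={3,8}:  v_{3} + v_{8} = v_{4} + v_{6} + v_{9}  so sig = (2;(1,1,1))
  P={3,10}:  v_{3} + v_{10} = v_{4} + v_{5} + v_{7}  so sig = (2;(1,1,1))
  P={8,10}:  v_{8} + v_{10} = 2·v_{1} + v_{4} + v_{5} + v_{9}  so sig = (2;(1,1,1,2))
  P={0,6}:  v_{0} + v_{6} = 2·v_{1} + v_{4} + v_{5}  so sig = (2;(1,1,2))
  P={0,9}:  v_{0} + v_{9} = v_{1} + v_{4} + 2·v_{5}  so sig = (2;(1,1,2))
  P={0,8}:  v_{0} + v_{8} = 3·v_{1} + 2·v_{4} + v_{5} + v_{9}  so sig = (2;(1,1,2,3))
  P={5,8}:  v_{5} + v_{8} = 2·v_{1} + v_{4} + 2·v_{9}  so sig = (2;(1,2,2))
  P={9,10}:  v_{9} + v_{10} = 2·v_{5}  so sig = (2;(2))
  P={2,10}:  v_{2} + v_{10} = 2·v_{1} + 2·v_{4} + 2·v_{7}  so sig = (2;(2,2,2))
  P={0,2}:  v_{0} + v_{2} = 3·v_{1} + 3·v_{4} + 2·v_{7}  so sig = (2;(2,3,3))
  P={4,6,7}:  v_{4} + v_{6} + v_{7} = 0  so sig = (3;())
  P={1,4,10}:  v_{1} + v_{4} + v_{10} = v_{0}  so sig = (3;(1))
  P={0,5,7}:  v_{0} + v_{5} + v_{7} = 2·v_{10}  so sig = (3;(2))
  P={1,4,5,7}:  v_{1} + v_{4} + v_{5} + v_{7} = v_{10}  so sig = (4;(1))
  P={1,4,6,9}:  v_{1} + v_{4} + v_{6} + v_{9} = v_{8}  so sig = (4;(1))
  P={1,4,7,9}:  v_{1} + v_{4} + v_{7} + v_{9} = v_{5}  so sig = (4;(1))

Hence PRS(X_Σ) =
{ (2;()) ×2,  (2;(1,1)) ×4,  (2;(1,1,1)) ×5,  (2;(1,1,1,2)),  (2;(1,1,2)) ×2,  (2;(1,1,2,3)),  (2;(1,2,2)),  (2;(2)),  (2;(2,2,2)),  (2;(2,3,3)),  (3;()),  (3;(1)),  (3;(2)),  (4;(1)) ×3 }
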